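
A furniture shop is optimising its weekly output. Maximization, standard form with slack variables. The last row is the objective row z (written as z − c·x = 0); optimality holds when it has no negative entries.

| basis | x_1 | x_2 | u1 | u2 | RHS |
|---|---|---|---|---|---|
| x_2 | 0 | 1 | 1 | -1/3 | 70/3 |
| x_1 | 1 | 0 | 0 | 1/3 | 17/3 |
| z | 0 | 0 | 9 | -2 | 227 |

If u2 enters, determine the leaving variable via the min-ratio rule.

Column u2 entries and ratios — x_2: -1/3 ≤ 0, skip; x_1: (17/3)/(1/3) = 17.
Smallest ratio is 17 in the row of x_1, so x_1 leaves.

x_1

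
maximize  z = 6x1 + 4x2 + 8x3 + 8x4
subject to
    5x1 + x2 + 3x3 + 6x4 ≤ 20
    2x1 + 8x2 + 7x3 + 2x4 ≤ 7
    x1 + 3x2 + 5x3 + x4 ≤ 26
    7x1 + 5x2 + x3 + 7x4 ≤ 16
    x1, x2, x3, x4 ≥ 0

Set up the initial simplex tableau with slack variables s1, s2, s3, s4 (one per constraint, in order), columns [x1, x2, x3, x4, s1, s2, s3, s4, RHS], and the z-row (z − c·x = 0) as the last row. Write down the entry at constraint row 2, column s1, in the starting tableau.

Slack s1 belongs to constraint 1; its column is the unit vector e_1, so the entry in row 2 is 0.

0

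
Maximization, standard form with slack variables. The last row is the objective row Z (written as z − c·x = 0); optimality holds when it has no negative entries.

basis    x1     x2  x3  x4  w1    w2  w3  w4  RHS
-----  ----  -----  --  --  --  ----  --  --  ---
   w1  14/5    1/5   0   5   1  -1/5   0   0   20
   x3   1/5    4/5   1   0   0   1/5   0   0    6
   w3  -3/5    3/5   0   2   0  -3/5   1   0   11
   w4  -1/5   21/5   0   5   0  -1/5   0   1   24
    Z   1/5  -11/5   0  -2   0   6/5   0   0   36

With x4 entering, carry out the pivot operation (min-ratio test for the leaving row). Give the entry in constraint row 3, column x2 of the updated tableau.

13/25

Ratio test on column x4 — row 1: 20/5 = 4; row 2: entry 0 ≤ 0; row 3: 11/2 = 11/2; row 4: 24/5 = 24/5. Minimum is 4 at row 1 (w1 leaves); pivot element 5.
Divide row 1 by 5; eliminate column x4 from the other rows.
Row 3 update in column x2: 3/5 − 2·(1/25) = 13/25.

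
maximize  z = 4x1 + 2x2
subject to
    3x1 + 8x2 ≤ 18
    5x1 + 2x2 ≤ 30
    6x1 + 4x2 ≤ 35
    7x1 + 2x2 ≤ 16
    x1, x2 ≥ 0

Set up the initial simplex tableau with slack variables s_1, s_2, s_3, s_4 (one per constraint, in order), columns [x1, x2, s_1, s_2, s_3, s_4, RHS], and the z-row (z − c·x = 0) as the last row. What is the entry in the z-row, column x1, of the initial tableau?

-4

The z-row carries the negated objective coefficients: the x1 entry is -4.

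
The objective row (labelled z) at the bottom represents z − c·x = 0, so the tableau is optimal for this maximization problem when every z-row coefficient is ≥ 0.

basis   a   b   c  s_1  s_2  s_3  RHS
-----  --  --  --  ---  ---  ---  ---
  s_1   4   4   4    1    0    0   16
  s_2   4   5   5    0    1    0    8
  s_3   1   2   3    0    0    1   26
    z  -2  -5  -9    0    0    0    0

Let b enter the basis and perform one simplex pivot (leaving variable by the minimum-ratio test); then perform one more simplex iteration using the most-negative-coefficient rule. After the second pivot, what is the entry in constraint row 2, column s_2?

1/5

Ratio test on column b — row 1: 16/4 = 4; row 2: 8/5 = 8/5; row 3: 26/2 = 13. Minimum is 8/5 at row 2 (s_2 leaves); pivot element 5.
Divide row 2 by 5; eliminate column b from the other rows.
Second iteration: most negative z-row entry is -4 in column c, so c enters.
Ratio test on column c — row 1: entry 0 ≤ 0; row 2: (8/5)/1 = 8/5; row 3: (114/5)/1 = 114/5. Minimum is 8/5 at row 2 (b leaves); pivot element 1.
Divide row 2 by 1; eliminate column c from the other rows.
After both pivots, the entry at constraint row 2, column s_2 is 1/5.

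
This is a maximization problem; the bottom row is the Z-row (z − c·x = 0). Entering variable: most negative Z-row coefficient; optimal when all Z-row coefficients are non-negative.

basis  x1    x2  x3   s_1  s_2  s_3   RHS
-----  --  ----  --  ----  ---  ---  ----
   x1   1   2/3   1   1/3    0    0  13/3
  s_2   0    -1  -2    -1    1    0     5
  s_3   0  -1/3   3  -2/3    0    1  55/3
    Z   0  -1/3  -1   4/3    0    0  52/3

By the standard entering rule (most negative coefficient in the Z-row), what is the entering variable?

Negative Z-row entries: x2: -1/3, x3: -1.
The most negative is -1 in column x3, so x3 enters.

x3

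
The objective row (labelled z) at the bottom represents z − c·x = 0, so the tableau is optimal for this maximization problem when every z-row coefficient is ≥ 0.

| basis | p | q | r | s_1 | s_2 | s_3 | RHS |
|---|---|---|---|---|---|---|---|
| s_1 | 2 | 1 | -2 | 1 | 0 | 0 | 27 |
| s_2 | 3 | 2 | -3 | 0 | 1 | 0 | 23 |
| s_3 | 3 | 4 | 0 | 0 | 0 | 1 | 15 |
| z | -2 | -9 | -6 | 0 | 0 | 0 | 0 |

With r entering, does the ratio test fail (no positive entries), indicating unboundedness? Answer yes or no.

yes

Every constraint-row entry in column r is ≤ 0, so increasing r is unbounded.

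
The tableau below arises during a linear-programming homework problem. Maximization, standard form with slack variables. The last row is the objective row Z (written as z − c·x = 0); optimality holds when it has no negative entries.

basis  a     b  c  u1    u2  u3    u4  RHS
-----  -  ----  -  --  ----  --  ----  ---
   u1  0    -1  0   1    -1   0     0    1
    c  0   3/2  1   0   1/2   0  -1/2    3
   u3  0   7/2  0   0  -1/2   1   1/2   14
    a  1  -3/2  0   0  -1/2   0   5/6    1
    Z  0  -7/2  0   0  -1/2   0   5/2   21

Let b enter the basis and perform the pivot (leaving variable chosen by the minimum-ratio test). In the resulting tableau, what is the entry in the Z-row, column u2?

2/3

Ratio test on column b — row 1: entry -1 ≤ 0; row 2: 3/(3/2) = 2; row 3: 14/(7/2) = 4; row 4: entry -3/2 ≤ 0. Minimum is 2 at row 2 (c leaves); pivot element 3/2.
Divide row 2 by 3/2; eliminate column b from the other rows.
Z-row update in column u2: -1/2 − (-7/2)·(1/3) = 2/3.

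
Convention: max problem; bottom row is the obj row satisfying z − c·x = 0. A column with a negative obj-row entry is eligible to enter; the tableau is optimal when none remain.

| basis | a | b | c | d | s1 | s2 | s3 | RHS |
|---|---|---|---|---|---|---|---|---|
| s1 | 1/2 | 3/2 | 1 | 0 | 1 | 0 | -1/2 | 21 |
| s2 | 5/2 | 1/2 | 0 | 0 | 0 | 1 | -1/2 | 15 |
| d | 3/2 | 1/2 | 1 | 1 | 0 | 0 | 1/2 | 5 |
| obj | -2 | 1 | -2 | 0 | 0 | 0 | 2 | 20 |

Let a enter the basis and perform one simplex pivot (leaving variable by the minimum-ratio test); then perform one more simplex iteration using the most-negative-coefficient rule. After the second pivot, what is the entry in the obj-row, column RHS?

30

Ratio test on column a — row 1: 21/(1/2) = 42; row 2: 15/(5/2) = 6; row 3: 5/(3/2) = 10/3. Minimum is 10/3 at row 3 (d leaves); pivot element 3/2.
Divide row 3 by 3/2; eliminate column a from the other rows.
Second iteration: most negative obj-row entry is -2/3 in column c, so c enters.
Ratio test on column c — row 1: (58/3)/(2/3) = 29; row 2: entry -5/3 ≤ 0; row 3: (10/3)/(2/3) = 5. Minimum is 5 at row 3 (a leaves); pivot element 2/3.
Divide row 3 by 2/3; eliminate column c from the other rows.
After both pivots, the entry at the obj-row, column RHS is 30.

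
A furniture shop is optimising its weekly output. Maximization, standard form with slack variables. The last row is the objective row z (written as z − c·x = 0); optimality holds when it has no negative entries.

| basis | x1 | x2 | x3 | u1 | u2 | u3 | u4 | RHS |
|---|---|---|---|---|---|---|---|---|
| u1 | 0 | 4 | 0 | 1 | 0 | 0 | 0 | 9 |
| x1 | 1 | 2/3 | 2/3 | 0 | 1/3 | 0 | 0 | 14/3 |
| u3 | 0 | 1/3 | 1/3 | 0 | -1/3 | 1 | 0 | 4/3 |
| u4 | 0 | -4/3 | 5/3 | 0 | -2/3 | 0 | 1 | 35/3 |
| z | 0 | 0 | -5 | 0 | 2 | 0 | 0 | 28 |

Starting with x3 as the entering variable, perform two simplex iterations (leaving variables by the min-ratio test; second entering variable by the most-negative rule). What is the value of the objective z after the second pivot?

Ratio test on column x3 — row 1: entry 0 ≤ 0; row 2: (14/3)/(2/3) = 7; row 3: (4/3)/(1/3) = 4; row 4: (35/3)/(5/3) = 7. Minimum is 4 at row 3 (u3 leaves); pivot element 1/3.
Pivot on row 3; the z-row RHS becomes 28 − (-5)·4 = 48.
Next entering variable (most negative z-row entry -3): u2.
Ratio test on column u2 — row 1: entry 0 ≤ 0; row 2: 2/1 = 2; row 3: entry -1 ≤ 0; row 4: 5/1 = 5. Minimum is 2 at row 2 (x1 leaves); pivot element 1.
After the second pivot the z-row RHS is 48 − (-3)·2 = 54.

54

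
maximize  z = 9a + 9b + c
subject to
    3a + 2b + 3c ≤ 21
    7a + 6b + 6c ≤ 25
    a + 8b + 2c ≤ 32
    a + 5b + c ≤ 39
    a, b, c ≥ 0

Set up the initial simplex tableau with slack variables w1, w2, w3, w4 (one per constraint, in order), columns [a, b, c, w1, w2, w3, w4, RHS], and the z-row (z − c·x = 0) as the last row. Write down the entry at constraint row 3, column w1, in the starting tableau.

Slack w1 belongs to constraint 1; its column is the unit vector e_1, so the entry in row 3 is 0.

0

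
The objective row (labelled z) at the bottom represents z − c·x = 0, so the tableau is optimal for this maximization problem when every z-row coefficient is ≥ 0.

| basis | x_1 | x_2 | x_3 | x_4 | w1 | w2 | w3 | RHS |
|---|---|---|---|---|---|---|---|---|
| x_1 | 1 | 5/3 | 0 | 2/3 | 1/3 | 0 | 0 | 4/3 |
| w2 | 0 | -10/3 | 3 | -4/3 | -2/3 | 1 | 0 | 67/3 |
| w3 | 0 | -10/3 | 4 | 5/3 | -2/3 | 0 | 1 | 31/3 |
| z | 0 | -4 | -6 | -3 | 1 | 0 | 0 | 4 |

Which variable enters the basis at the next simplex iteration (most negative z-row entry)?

x_3

Negative z-row entries: x_2: -4, x_3: -6, x_4: -3.
The most negative is -6 in column x_3, so x_3 enters.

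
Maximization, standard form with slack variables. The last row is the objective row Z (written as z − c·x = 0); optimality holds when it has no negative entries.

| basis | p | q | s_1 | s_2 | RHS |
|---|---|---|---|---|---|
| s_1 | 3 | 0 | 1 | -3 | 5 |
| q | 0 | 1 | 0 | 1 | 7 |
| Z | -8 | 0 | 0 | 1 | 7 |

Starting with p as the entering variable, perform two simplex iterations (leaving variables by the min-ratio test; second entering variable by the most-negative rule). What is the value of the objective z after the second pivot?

Ratio test on column p — row 1: 5/3 = 5/3; row 2: entry 0 ≤ 0. Minimum is 5/3 at row 1 (s_1 leaves); pivot element 3.
Pivot on row 1; the Z-row RHS becomes 7 − (-8)·(5/3) = 61/3.
Next entering variable (most negative Z-row entry -7): s_2.
Ratio test on column s_2 — row 1: entry -1 ≤ 0; row 2: 7/1 = 7. Minimum is 7 at row 2 (q leaves); pivot element 1.
After the second pivot the Z-row RHS is 61/3 − (-7)·7 = 208/3.

208/3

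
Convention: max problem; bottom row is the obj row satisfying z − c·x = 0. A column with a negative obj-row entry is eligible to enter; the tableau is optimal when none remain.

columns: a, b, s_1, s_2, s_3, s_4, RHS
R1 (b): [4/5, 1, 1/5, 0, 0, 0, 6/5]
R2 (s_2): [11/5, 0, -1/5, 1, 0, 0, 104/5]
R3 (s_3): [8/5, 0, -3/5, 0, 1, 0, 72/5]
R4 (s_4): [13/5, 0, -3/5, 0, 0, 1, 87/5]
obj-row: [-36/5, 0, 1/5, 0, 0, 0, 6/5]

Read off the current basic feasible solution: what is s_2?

104/5

s_2 is basic (row 2); its value is the RHS of that row, 104/5.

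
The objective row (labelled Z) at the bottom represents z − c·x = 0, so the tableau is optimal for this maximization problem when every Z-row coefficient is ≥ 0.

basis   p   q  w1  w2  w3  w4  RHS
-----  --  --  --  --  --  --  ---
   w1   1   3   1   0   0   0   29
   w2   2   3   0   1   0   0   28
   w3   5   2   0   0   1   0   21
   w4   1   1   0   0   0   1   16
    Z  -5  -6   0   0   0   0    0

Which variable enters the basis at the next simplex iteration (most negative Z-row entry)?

q

Negative Z-row entries: p: -5, q: -6.
The most negative is -6 in column q, so q enters.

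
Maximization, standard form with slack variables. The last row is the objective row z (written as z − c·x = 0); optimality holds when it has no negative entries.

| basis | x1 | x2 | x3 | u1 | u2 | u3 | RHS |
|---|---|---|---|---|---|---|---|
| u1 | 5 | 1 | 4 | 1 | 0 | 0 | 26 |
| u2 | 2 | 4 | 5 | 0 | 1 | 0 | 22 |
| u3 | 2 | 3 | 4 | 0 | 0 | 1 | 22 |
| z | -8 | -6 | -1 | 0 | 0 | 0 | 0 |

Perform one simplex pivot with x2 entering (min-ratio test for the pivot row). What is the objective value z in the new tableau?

Ratio test on column x2 — row 1: 26/1 = 26; row 2: 22/4 = 11/2; row 3: 22/3 = 22/3. Minimum is 11/2 at row 2 (u2 leaves); pivot element 4.
Pivot on row 2; the z-row RHS becomes 0 − (-6)·(11/2) = 33.

33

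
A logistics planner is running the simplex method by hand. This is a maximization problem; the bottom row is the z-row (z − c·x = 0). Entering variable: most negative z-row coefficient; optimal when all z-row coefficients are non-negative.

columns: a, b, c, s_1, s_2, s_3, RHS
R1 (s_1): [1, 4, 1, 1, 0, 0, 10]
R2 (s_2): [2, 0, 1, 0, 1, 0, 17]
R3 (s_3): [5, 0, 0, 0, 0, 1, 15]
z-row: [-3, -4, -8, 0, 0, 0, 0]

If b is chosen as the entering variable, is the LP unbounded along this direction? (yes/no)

no

Column b has positive entries in row(s) 1, so the ratio test bounds it — not unbounded.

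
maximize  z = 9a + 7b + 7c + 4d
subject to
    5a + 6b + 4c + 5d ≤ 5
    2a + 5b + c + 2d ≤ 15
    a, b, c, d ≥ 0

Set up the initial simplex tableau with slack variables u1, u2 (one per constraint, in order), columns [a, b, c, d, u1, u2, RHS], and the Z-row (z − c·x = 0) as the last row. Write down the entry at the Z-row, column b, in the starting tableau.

The Z-row carries the negated objective coefficients: the b entry is -7.

-7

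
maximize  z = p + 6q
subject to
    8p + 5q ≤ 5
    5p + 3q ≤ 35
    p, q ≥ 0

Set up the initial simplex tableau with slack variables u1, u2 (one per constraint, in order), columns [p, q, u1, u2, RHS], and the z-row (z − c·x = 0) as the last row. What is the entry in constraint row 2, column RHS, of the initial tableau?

The RHS of constraint 2 is b_2 = 35.

35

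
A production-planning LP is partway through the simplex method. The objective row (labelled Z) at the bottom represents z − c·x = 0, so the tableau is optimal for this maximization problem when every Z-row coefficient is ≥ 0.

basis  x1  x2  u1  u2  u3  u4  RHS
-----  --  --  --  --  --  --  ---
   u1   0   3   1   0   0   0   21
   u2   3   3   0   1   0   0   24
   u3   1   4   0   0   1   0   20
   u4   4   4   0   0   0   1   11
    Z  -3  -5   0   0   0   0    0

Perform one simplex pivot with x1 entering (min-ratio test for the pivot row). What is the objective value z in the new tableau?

Ratio test on column x1 — row 1: entry 0 ≤ 0; row 2: 24/3 = 8; row 3: 20/1 = 20; row 4: 11/4 = 11/4. Minimum is 11/4 at row 4 (u4 leaves); pivot element 4.
Pivot on row 4; the Z-row RHS becomes 0 − (-3)·(11/4) = 33/4.

33/4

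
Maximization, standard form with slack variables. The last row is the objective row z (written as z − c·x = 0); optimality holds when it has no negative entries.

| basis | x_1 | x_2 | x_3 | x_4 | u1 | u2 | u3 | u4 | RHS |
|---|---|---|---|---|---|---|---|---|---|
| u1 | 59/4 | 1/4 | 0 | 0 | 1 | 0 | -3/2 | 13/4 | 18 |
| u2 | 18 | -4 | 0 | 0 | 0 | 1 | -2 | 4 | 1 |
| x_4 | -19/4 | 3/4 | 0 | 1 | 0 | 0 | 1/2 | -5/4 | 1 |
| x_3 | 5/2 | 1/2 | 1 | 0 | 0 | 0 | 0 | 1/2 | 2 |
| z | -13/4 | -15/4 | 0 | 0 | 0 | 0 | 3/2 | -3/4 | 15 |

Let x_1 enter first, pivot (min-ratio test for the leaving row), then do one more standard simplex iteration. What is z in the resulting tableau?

Ratio test on column x_1 — row 1: 18/(59/4) = 72/59; row 2: 1/18 = 1/18; row 3: entry -19/4 ≤ 0; row 4: 2/(5/2) = 4/5. Minimum is 1/18 at row 2 (u2 leaves); pivot element 18.
Pivot on row 2; the z-row RHS becomes 15 − (-13/4)·(1/18) = 1093/72.
Next entering variable (most negative z-row entry -161/36): x_2.
Ratio test on column x_2 — row 1: (1237/72)/(127/36) = 1237/254; row 2: entry -2/9 ≤ 0; row 3: entry -11/36 ≤ 0; row 4: (67/36)/(19/18) = 67/38. Minimum is 67/38 at row 4 (x_3 leaves); pivot element 19/18.
After the second pivot the z-row RHS is 1093/72 − (-161/36)·(67/38) = 1753/76.

1753/76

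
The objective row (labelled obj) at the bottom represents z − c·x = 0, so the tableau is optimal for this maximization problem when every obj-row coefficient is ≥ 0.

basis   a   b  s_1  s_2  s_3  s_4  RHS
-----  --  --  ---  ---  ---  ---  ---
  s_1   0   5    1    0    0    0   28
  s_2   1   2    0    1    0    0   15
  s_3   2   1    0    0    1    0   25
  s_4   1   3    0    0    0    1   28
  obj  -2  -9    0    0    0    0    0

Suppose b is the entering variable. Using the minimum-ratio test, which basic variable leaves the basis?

Column b entries and ratios — s_1: 28/5 = 28/5; s_2: 15/2 = 15/2; s_3: 25/1 = 25; s_4: 28/3 = 28/3.
Smallest ratio is 28/5 in the row of s_1, so s_1 leaves.

s_1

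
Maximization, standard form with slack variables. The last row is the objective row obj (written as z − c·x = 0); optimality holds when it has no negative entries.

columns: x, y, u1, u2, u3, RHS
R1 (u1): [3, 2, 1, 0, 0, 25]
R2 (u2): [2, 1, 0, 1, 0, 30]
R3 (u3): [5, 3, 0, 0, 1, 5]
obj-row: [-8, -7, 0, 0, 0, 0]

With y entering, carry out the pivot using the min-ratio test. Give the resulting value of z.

Ratio test on column y — row 1: 25/2 = 25/2; row 2: 30/1 = 30; row 3: 5/3 = 5/3. Minimum is 5/3 at row 3 (u3 leaves); pivot element 3.
Pivot on row 3; the obj-row RHS becomes 0 − (-7)·(5/3) = 35/3.

35/3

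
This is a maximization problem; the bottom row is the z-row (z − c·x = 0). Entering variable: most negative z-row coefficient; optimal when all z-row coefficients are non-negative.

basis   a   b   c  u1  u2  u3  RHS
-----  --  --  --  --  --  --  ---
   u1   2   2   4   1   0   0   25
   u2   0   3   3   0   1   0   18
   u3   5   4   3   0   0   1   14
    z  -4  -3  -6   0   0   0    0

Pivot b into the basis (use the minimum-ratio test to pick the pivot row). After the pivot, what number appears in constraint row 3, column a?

5/4

Ratio test on column b — row 1: 25/2 = 25/2; row 2: 18/3 = 6; row 3: 14/4 = 7/2. Minimum is 7/2 at row 3 (u3 leaves); pivot element 4.
Divide row 3 by 4; eliminate column b from the other rows.
In the new row 3, the a entry is the old entry divided by the pivot: 5/4 = 5/4.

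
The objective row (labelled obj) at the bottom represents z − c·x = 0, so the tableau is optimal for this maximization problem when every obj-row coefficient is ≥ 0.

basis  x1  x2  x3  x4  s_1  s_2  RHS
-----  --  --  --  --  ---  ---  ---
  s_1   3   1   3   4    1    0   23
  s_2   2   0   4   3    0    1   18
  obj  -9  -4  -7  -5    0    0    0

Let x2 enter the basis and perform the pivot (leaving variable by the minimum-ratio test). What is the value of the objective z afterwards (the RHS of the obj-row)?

Ratio test on column x2 — row 1: 23/1 = 23; row 2: entry 0 ≤ 0. Minimum is 23 at row 1 (s_1 leaves); pivot element 1.
Pivot on row 1; the obj-row RHS becomes 0 − (-4)·23 = 92.

92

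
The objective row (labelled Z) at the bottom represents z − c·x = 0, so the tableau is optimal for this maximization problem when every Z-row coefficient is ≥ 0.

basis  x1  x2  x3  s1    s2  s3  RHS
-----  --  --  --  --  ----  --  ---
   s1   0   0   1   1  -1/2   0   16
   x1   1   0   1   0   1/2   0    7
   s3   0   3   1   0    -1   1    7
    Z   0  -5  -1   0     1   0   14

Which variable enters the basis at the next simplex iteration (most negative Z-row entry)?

Negative Z-row entries: x2: -5, x3: -1.
The most negative is -5 in column x2, so x2 enters.

x2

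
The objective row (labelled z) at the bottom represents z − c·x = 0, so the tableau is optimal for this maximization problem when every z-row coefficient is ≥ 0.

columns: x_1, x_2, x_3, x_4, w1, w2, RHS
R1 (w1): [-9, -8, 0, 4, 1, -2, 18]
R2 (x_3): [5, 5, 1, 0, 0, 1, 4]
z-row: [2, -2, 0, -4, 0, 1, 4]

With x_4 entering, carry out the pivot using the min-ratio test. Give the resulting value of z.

Ratio test on column x_4 — row 1: 18/4 = 9/2; row 2: entry 0 ≤ 0. Minimum is 9/2 at row 1 (w1 leaves); pivot element 4.
Pivot on row 1; the z-row RHS becomes 4 − (-4)·(9/2) = 22.

22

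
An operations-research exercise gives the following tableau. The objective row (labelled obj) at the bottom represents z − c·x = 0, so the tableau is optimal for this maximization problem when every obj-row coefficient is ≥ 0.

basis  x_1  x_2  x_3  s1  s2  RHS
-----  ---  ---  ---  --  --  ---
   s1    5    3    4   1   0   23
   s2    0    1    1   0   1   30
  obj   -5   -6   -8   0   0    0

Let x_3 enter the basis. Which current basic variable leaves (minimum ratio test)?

s1

Column x_3 entries and ratios — s1: 23/4 = 23/4; s2: 30/1 = 30.
Smallest ratio is 23/4 in the row of s1, so s1 leaves.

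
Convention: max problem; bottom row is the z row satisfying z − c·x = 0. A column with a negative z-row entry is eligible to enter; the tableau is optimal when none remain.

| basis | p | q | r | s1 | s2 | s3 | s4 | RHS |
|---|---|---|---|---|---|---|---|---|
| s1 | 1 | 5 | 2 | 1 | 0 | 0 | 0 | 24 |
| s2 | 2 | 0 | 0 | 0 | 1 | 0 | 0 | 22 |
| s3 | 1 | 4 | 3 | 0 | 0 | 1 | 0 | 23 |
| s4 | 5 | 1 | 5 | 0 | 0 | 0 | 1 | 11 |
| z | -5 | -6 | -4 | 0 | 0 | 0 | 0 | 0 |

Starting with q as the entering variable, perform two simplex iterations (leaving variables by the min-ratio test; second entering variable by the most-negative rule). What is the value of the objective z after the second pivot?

Ratio test on column q — row 1: 24/5 = 24/5; row 2: entry 0 ≤ 0; row 3: 23/4 = 23/4; row 4: 11/1 = 11. Minimum is 24/5 at row 1 (s1 leaves); pivot element 5.
Pivot on row 1; the z-row RHS becomes 0 − (-6)·(24/5) = 144/5.
Next entering variable (most negative z-row entry -19/5): p.
Ratio test on column p — row 1: (24/5)/(1/5) = 24; row 2: 22/2 = 11; row 3: (19/5)/(1/5) = 19; row 4: (31/5)/(24/5) = 31/24. Minimum is 31/24 at row 4 (s4 leaves); pivot element 24/5.
After the second pivot the z-row RHS is 144/5 − (-19/5)·(31/24) = 809/24.

809/24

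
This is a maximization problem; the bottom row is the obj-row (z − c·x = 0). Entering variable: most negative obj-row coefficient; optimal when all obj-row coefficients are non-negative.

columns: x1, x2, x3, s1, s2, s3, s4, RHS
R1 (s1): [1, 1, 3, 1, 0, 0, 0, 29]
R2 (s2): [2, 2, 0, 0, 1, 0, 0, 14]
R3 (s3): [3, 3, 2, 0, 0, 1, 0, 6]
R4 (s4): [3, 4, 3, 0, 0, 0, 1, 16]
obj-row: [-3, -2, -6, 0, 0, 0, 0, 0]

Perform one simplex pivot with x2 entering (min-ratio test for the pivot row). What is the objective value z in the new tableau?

Ratio test on column x2 — row 1: 29/1 = 29; row 2: 14/2 = 7; row 3: 6/3 = 2; row 4: 16/4 = 4. Minimum is 2 at row 3 (s3 leaves); pivot element 3.
Pivot on row 3; the obj-row RHS becomes 0 − (-2)·2 = 4.

4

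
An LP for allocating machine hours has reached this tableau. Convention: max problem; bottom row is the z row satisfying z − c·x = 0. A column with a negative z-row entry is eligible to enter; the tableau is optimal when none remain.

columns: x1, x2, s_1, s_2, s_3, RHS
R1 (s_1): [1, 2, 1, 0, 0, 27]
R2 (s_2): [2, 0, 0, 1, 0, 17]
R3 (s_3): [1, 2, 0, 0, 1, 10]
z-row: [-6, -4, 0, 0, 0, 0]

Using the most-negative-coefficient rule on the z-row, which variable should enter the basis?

x1

Negative z-row entries: x1: -6, x2: -4.
The most negative is -6 in column x1, so x1 enters.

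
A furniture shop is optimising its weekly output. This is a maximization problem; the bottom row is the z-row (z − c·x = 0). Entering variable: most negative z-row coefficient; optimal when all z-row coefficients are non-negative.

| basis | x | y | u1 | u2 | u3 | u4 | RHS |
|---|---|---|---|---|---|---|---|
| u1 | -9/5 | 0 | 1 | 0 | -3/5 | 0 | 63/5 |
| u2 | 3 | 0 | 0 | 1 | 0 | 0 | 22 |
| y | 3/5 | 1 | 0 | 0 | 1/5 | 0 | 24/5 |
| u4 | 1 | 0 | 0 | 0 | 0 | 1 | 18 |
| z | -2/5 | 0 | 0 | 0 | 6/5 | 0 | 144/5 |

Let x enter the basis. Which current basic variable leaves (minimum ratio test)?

u2

Column x entries and ratios — u1: -9/5 ≤ 0, skip; u2: 22/3 = 22/3; y: (24/5)/(3/5) = 8; u4: 18/1 = 18.
Smallest ratio is 22/3 in the row of u2, so u2 leaves.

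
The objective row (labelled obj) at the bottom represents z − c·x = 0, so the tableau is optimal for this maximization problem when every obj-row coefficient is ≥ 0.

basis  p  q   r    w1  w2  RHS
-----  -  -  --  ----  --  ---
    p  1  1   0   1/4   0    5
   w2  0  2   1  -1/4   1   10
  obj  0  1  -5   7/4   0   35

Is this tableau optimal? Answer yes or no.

The obj-row has a negative entry -5 in column r, so it is not optimal.

no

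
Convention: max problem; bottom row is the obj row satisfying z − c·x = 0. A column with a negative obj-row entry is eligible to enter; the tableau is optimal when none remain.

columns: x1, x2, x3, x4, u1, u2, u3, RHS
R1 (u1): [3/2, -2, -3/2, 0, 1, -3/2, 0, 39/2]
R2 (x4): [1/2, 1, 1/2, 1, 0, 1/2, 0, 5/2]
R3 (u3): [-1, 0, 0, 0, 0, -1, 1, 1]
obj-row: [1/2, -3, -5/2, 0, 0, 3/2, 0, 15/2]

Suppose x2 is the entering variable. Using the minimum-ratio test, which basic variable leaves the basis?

x4

Column x2 entries and ratios — u1: -2 ≤ 0, skip; x4: (5/2)/1 = 5/2; u3: 0 ≤ 0, skip.
Smallest ratio is 5/2 in the row of x4, so x4 leaves.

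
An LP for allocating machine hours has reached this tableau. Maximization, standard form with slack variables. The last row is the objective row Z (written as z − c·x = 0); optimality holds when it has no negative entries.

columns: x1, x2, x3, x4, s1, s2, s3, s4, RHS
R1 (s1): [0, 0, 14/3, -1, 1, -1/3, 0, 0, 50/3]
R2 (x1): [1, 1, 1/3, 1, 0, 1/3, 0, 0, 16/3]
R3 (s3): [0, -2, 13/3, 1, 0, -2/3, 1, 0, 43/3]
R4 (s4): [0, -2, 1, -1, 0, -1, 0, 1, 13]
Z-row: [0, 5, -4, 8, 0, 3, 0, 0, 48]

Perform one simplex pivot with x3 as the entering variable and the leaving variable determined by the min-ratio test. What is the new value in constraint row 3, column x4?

3/13

Ratio test on column x3 — row 1: (50/3)/(14/3) = 25/7; row 2: (16/3)/(1/3) = 16; row 3: (43/3)/(13/3) = 43/13; row 4: 13/1 = 13. Minimum is 43/13 at row 3 (s3 leaves); pivot element 13/3.
Divide row 3 by 13/3; eliminate column x3 from the other rows.
In the new row 3, the x4 entry is the old entry divided by the pivot: 1/(13/3) = 3/13.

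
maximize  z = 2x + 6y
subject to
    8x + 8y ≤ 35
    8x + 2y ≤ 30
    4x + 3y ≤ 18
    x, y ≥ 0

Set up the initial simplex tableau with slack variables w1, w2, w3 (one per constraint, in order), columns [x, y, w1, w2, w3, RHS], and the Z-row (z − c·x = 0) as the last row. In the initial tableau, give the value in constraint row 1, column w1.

Slack w1 belongs to constraint 1; its column is the unit vector e_1, so the entry in row 1 is 1.

1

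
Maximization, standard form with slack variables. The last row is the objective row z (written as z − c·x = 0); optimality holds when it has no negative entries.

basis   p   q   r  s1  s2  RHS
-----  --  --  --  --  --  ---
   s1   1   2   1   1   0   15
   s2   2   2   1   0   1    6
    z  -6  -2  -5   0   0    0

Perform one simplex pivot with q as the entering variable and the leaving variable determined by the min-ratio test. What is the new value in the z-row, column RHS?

6

Ratio test on column q — row 1: 15/2 = 15/2; row 2: 6/2 = 3. Minimum is 3 at row 2 (s2 leaves); pivot element 2.
Divide row 2 by 2; eliminate column q from the other rows.
z-row update in column RHS: 0 − (-2)·3 = 6.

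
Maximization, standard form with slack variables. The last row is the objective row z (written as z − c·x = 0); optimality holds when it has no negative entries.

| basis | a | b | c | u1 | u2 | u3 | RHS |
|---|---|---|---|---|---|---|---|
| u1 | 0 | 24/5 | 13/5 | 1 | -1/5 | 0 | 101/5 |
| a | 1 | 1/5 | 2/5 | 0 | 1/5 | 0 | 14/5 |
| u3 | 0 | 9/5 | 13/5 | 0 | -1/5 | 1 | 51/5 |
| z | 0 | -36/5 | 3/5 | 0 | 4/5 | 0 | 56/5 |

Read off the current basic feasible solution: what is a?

14/5

a is basic (row 2); its value is the RHS of that row, 14/5.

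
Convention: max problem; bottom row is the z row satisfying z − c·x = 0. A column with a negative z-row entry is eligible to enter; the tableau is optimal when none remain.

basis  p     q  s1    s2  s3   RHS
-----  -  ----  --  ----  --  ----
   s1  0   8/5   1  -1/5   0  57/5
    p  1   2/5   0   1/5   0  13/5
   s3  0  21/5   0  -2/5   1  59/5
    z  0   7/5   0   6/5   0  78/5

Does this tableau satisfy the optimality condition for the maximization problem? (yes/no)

yes

Every z-row coefficient is ≥ 0, so the tableau is optimal.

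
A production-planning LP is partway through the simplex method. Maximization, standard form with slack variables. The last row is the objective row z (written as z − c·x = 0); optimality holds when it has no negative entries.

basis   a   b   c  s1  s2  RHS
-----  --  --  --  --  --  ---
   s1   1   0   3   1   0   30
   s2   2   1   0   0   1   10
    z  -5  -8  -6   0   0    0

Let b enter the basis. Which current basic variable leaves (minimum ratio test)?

s2

Column b entries and ratios — s1: 0 ≤ 0, skip; s2: 10/1 = 10.
Smallest ratio is 10 in the row of s2, so s2 leaves.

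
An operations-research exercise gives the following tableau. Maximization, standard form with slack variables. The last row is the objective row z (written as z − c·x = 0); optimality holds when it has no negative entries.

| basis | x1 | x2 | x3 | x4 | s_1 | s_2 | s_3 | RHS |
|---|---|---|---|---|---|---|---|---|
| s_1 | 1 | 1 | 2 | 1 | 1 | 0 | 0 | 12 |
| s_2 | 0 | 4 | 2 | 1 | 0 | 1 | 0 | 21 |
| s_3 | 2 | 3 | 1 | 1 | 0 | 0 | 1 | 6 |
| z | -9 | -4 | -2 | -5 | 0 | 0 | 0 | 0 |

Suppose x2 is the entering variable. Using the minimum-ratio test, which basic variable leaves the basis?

s_3

Column x2 entries and ratios — s_1: 12/1 = 12; s_2: 21/4 = 21/4; s_3: 6/3 = 2.
Smallest ratio is 2 in the row of s_3, so s_3 leaves.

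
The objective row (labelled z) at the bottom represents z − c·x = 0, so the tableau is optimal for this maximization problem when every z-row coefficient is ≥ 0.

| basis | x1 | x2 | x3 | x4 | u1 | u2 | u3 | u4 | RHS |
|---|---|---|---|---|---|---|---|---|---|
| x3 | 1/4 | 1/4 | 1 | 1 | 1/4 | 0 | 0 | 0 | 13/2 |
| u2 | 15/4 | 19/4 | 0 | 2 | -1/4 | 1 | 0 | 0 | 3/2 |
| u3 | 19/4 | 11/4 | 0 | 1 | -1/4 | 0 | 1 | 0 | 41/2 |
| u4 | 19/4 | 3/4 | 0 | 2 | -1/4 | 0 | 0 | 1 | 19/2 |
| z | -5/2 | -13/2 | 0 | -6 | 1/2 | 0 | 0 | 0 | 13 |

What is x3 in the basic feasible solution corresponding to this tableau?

13/2

x3 is basic (row 1); its value is the RHS of that row, 13/2.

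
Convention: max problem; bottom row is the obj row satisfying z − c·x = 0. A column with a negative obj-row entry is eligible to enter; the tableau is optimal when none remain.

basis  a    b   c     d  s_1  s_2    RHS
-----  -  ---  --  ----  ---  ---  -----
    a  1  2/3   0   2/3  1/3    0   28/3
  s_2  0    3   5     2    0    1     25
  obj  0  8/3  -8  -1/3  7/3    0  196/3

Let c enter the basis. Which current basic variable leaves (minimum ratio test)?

Column c entries and ratios — a: 0 ≤ 0, skip; s_2: 25/5 = 5.
Smallest ratio is 5 in the row of s_2, so s_2 leaves.

s_2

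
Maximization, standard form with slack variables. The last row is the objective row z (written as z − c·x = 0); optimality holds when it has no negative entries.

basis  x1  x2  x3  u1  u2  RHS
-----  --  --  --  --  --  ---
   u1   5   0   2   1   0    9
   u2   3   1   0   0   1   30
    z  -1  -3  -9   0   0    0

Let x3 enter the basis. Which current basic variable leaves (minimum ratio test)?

u1

Column x3 entries and ratios — u1: 9/2 = 9/2; u2: 0 ≤ 0, skip.
Smallest ratio is 9/2 in the row of u1, so u1 leaves.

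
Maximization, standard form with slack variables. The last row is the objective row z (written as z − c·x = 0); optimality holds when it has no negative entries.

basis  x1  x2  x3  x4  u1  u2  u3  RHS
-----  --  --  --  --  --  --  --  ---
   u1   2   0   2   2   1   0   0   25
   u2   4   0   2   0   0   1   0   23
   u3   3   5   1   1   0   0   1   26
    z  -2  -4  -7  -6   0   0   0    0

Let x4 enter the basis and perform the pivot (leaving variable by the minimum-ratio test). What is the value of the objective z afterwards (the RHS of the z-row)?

75

Ratio test on column x4 — row 1: 25/2 = 25/2; row 2: entry 0 ≤ 0; row 3: 26/1 = 26. Minimum is 25/2 at row 1 (u1 leaves); pivot element 2.
Pivot on row 1; the z-row RHS becomes 0 − (-6)·(25/2) = 75.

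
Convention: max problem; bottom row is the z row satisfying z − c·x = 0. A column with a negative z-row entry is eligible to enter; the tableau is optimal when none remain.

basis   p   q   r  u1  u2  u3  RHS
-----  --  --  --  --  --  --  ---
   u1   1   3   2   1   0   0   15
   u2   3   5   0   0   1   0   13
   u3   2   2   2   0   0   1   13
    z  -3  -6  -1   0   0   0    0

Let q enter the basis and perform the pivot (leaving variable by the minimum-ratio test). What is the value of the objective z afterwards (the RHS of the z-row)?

Ratio test on column q — row 1: 15/3 = 5; row 2: 13/5 = 13/5; row 3: 13/2 = 13/2. Minimum is 13/5 at row 2 (u2 leaves); pivot element 5.
Pivot on row 2; the z-row RHS becomes 0 − (-6)·(13/5) = 78/5.

78/5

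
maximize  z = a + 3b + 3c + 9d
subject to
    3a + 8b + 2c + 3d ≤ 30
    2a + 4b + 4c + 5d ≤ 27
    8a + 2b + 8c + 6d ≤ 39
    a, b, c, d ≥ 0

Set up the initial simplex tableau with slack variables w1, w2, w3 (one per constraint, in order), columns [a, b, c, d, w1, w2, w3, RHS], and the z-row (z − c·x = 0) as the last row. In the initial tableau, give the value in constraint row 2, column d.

5

Constraint 2 has coefficient 5 on d.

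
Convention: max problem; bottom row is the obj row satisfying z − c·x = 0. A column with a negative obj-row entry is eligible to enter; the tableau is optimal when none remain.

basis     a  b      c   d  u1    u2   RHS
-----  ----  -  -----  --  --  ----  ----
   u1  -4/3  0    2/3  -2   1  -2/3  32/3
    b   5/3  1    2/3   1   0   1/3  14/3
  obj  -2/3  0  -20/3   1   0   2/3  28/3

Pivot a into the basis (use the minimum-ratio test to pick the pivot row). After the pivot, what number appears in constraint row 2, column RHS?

14/5

Ratio test on column a — row 1: entry -4/3 ≤ 0; row 2: (14/3)/(5/3) = 14/5. Minimum is 14/5 at row 2 (b leaves); pivot element 5/3.
Divide row 2 by 5/3; eliminate column a from the other rows.
In the new row 2, the RHS entry is the old entry divided by the pivot: (14/3)/(5/3) = 14/5.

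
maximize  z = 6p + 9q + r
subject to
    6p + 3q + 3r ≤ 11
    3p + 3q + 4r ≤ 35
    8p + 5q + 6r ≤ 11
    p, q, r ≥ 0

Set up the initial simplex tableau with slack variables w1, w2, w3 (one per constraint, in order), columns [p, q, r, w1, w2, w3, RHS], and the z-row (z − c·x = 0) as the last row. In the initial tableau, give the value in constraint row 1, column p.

6

Constraint 1 has coefficient 6 on p.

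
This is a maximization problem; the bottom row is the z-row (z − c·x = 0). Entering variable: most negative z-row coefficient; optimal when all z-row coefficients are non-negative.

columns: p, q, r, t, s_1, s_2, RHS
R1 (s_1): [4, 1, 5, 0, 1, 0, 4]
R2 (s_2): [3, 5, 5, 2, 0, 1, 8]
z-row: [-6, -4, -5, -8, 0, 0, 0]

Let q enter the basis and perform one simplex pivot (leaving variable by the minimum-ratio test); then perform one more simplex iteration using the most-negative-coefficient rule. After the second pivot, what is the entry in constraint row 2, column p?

3/2

Ratio test on column q — row 1: 4/1 = 4; row 2: 8/5 = 8/5. Minimum is 8/5 at row 2 (s_2 leaves); pivot element 5.
Divide row 2 by 5; eliminate column q from the other rows.
Second iteration: most negative z-row entry is -32/5 in column t, so t enters.
Ratio test on column t — row 1: entry -2/5 ≤ 0; row 2: (8/5)/(2/5) = 4. Minimum is 4 at row 2 (q leaves); pivot element 2/5.
Divide row 2 by 2/5; eliminate column t from the other rows.
After both pivots, the entry at constraint row 2, column p is 3/2.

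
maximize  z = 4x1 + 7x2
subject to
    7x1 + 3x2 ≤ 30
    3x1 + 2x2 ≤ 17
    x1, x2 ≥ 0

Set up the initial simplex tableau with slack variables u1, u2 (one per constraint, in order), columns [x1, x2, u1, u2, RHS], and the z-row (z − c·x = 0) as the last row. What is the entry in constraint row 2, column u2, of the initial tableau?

Slack u2 belongs to constraint 2; its column is the unit vector e_2, so the entry in row 2 is 1.

1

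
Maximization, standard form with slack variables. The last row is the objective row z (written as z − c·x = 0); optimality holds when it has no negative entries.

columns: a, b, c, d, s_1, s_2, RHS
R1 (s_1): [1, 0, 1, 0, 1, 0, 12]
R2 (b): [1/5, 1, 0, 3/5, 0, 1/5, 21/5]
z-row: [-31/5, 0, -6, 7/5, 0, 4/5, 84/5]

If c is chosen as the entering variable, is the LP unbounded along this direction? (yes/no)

no

Column c has positive entries in row(s) 1, so the ratio test bounds it — not unbounded.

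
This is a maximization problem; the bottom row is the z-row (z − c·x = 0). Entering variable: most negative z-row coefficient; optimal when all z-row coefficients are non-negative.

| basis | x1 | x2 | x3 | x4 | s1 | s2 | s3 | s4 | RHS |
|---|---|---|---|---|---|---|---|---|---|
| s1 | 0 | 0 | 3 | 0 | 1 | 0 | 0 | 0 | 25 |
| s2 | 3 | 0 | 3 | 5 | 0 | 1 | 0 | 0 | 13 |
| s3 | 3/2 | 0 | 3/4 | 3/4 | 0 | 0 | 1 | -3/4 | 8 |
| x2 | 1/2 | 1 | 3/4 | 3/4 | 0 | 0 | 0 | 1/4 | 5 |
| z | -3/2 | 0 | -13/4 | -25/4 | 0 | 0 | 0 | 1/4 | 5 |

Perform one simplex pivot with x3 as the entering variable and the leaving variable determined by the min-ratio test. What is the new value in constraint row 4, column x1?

Ratio test on column x3 — row 1: 25/3 = 25/3; row 2: 13/3 = 13/3; row 3: 8/(3/4) = 32/3; row 4: 5/(3/4) = 20/3. Minimum is 13/3 at row 2 (s2 leaves); pivot element 3.
Divide row 2 by 3; eliminate column x3 from the other rows.
Row 4 update in column x1: 1/2 − (3/4)·1 = -1/4.

-1/4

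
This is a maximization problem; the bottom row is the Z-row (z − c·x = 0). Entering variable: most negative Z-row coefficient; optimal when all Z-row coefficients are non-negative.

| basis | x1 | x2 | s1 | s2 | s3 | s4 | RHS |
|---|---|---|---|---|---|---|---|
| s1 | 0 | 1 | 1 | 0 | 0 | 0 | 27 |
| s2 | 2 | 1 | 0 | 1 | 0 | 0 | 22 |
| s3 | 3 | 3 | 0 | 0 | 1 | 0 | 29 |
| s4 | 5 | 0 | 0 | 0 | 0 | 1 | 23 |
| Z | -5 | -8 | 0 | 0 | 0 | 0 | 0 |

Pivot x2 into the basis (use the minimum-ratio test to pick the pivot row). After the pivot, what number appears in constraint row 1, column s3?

Ratio test on column x2 — row 1: 27/1 = 27; row 2: 22/1 = 22; row 3: 29/3 = 29/3; row 4: entry 0 ≤ 0. Minimum is 29/3 at row 3 (s3 leaves); pivot element 3.
Divide row 3 by 3; eliminate column x2 from the other rows.
Row 1 update in column s3: 0 − 1·(1/3) = -1/3.

-1/3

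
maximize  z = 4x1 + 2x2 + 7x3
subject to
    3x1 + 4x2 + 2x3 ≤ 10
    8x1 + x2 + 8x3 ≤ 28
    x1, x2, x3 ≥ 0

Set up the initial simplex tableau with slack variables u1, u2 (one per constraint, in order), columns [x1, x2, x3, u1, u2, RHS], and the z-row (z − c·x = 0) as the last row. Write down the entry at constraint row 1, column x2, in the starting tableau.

Constraint 1 has coefficient 4 on x2.

4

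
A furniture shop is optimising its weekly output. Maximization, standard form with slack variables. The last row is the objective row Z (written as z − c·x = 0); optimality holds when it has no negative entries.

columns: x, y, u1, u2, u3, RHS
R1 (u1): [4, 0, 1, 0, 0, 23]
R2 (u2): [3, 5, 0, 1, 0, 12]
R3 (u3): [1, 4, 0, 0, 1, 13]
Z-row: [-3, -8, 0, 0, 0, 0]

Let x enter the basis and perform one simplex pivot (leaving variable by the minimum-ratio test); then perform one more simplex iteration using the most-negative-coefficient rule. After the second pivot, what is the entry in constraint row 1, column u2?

0

Ratio test on column x — row 1: 23/4 = 23/4; row 2: 12/3 = 4; row 3: 13/1 = 13. Minimum is 4 at row 2 (u2 leaves); pivot element 3.
Divide row 2 by 3; eliminate column x from the other rows.
Second iteration: most negative Z-row entry is -3 in column y, so y enters.
Ratio test on column y — row 1: entry -20/3 ≤ 0; row 2: 4/(5/3) = 12/5; row 3: 9/(7/3) = 27/7. Minimum is 12/5 at row 2 (x leaves); pivot element 5/3.
Divide row 2 by 5/3; eliminate column y from the other rows.
After both pivots, the entry at constraint row 1, column u2 is 0.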